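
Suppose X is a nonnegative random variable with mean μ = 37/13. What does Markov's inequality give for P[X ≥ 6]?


μ = E[X] = 37/13, a = 6.
Markov: P[X ≥ 6] ≤ μ/a = (37/13)/6 = 37/78.
Numerically: ≈ 0.474.
(Since a = 6 > μ = 2.846, the bound 37/78 is < 1 and informative.)

P[X ≥ 6] ≤ 37/78 ≈ 0.474.


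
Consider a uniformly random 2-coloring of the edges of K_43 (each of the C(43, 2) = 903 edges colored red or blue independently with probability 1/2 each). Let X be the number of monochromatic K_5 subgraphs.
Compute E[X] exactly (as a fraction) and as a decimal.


Let X = Σ_S X_S over the C(43, 5) = 962598 subsets S of size 5, where X_S = 1 if the K_5 on S is monochromatic.
For a fixed S, the K_5 on S has C(5, 2) = 10 edges. P[all 10 edges red] = (1/2)^10, and likewise for blue, so P[monochromatic] = 2·(1/2)^10 = 2^{1 − 10} = 1/512.
By linearity of expectation: E[X] = C(43, 5) · 2^{1 − 10} = 962598 · 1/512 = 481299/256.
Numerically: E[X] ≈ 1880.0742.

E[X] = C(43,5)·2^(1−C(5,2)) = 481299/256 ≈ 1880.0742.


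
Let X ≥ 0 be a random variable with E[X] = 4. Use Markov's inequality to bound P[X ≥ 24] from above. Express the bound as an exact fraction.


μ = E[X] = 4, a = 24.
Markov: P[X ≥ 24] ≤ μ/a = (4)/24 = 1/6.
Numerically: ≈ 0.1667.
(Since a = 24 > μ = 4.0000, the bound 1/6 is < 1 and informative.)

P[X ≥ 24] ≤ 1/6 ≈ 0.1667.


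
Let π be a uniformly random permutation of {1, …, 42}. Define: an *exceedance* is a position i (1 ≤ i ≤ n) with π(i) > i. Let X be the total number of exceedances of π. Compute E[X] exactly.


Write X = Σ_{i=1}^{42} X_i, where X_i = 1_{π(i) > i}.
For each fixed i, π(i) is uniform over {1, …, 42} (marginal of a uniform permutation), so P[π(i) > i] = (n − i)/n. Summing: Σ_{i=1}^{42} (n − i)/n = (0 + 1 + … + 41)/42 = 42(42 − 1)/(2·42) = (42 − 1)/2.
Hence E[X] = Σ_{i=1}^{42} (42 − i)/42 = 41/2 ≈ 20.500.

E[X] = 41/2 = 20.500.


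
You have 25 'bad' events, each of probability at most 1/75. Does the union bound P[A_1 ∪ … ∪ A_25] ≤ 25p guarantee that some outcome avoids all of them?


Union bound: P[∪_{i=1}^{25} A_i] ≤ Σ_i P[A_i] ≤ 25·p = 25·(1/75) = 1/3.
Numerically: 1/3 ≈ 0.3333333.
Is 1/3 < 1? YES.
Since P[∪ A_i] ≤ 1/3 < 1, the complement has P[∩ A_i^c] ≥ 1 − 1/3 = 2/3 > 0, so some outcome avoids every A_i.

25·p = 1/3 ≈ 0.3333333; existence CERTIFIED by the union bound.


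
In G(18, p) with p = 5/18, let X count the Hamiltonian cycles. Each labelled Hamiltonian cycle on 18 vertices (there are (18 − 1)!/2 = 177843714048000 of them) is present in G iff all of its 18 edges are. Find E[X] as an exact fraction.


K_18 has (18 − 1)!/2 = 177843714048000 labelled Hamiltonian cycles.
For each such Hamiltonian cycle H, let X_H = 1 if all 18 edges of H are present in G. Then P[X_H = 1] = p^{18} = (5/18)^{18} = 3814697265625/39346408075296537575424.
By linearity of expectation: E[X] = Σ_H E[X_H] = 177843714048000 · p^{18} = 177843714048000 · 3814697265625/39346408075296537575424 = 56800365447998046875/3294258113514384.
Numerically: E[X] ≈ 1.724e+04.

E[X] = 177843714048000 · (5/18)^{18} = 56800365447998046875/3294258113514384 ≈ 1.724e+04.


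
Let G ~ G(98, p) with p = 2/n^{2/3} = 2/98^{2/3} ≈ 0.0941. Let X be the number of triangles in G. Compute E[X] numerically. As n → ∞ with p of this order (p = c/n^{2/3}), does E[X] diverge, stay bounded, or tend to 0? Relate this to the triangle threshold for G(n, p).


Number of potential triangles: C(98, 3) = 152096.
Each occurs with probability p³ ≈ (0.0941)³ ≈ 8.32986e-04.
By linearity: E[X] = C(98, 3)·p³ ≈ 152096 · 8.32986e-04 ≈ 126.694.
Since α = 2/3 < 1, p = c/n^{2/3} ≫ 1/n is above the triangle threshold p ~ 1/n. Asymptotically E[X] ~ (c³/6)·n^{3(1−α)} = (2³/6)·n^{1} → ∞; triangles are abundant w.h.p.

E[X] ≈ 126.694; in regime p = Θ(1/n^{2/3}) E[X] diverges (above the triangle threshold p ~ 1/n).


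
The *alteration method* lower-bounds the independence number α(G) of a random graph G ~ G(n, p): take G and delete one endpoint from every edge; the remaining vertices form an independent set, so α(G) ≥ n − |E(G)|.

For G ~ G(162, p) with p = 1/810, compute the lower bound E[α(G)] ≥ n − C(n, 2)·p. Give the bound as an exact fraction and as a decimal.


E[|E(G)|] = C(162, 2)·p = 13041 · (1/810) = 161/10.
E[α(G)] ≥ n − E[|E(G)|] = 162 − 161/10 = 1459/10.
Numerically: ≈ 145.900.
(This is only a lower bound; the true E[α(G)] may be larger.)

E[α(G)] ≥ 1459/10 ≈ 145.900.


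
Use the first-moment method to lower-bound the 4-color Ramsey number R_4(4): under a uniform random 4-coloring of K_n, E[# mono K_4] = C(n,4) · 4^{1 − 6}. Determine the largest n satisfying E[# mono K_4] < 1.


We need C(n, 4) · 4^{1 − 6} < 1, i.e. C(n, 4) < 4^{6 − 1} = 1024.
Check values of n near the boundary:
  n = 13: C(13, 4) = 715; 715 < 1024? YES
  n = 14: C(14, 4) = 1001; 1001 < 1024? YES
  n = 15: C(15, 4) = 1365; 1365 < 1024? NO
The largest n with C(n, 4) < 1024 is n = 14 (where E[X] = 1001/1024 ≈ 0.9775). Hence R_4(4) > 14, i.e. R_4(4) ≥ 15.

Largest n = 14; hence R_4(4) > 14.


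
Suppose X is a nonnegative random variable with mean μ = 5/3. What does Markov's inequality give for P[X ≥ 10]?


μ = E[X] = 5/3, a = 10.
Markov: P[X ≥ 10] ≤ μ/a = (5/3)/10 = 1/6.
Numerically: ≈ 0.1667.
(Since a = 10 > μ = 1.6667, the bound 1/6 is < 1 and informative.)

P[X ≥ 10] ≤ 1/6 ≈ 0.1667.


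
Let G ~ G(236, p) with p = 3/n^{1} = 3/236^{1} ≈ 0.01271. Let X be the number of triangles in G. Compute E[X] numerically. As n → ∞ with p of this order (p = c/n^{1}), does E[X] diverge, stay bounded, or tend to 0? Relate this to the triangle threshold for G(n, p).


Number of potential triangles: C(236, 3) = 2162940.
Each occurs with probability p³ ≈ (0.01271)³ ≈ 2.054129e-06.
By linearity: E[X] = C(236, 3)·p³ ≈ 2162940 · 2.054129e-06 ≈ 4.4430.
Here α = 1, so p = 3/n is exactly at the triangle threshold p ~ 1/n. Asymptotically E[X] → c³/6 = 3³/6 = 9/2 ≈ 4.5000, a bounded constant. In this regime the triangle count is asymptotically Poisson(c³/6).

E[X] ≈ 4.4430; in regime p = Θ(1/n^{1}) E[X] stays bounded (at the triangle threshold p ~ 1/n).


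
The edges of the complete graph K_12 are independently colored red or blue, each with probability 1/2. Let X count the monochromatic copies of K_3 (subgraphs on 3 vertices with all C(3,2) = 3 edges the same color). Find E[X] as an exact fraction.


Let X = Σ_S X_S over the C(12, 3) = 220 subsets S of size 3, where X_S = 1 if the K_3 on S is monochromatic.
For a fixed S, the K_3 on S has C(3, 2) = 3 edges. P[all 3 edges red] = (1/2)^3, and likewise for blue, so P[monochromatic] = 2·(1/2)^3 = 2^{1 − 3} = 1/4.
By linearity of expectation: E[X] = C(12, 3) · 2^{1 − 3} = 220 · 1/4 = 55.
Numerically: E[X] ≈ 55.000.

E[X] = C(12,3)·2^(1−C(3,2)) = 55 ≈ 55.000.


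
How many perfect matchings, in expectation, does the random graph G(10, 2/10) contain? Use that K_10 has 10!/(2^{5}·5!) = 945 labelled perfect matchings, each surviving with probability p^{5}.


K_10 has 10!/(2^{5}·5!) = 945 labelled perfect matchings.
For each such perfect matching H, let X_H = 1 if all 5 edges of H are present in G. Then P[X_H = 1] = p^{5} = (1/5)^{5} = 1/3125.
By linearity: E[X] = Σ_H E[X_H] = 945 · p^{5} = 945 · 1/3125 = 189/625.
Numerically: E[X] ≈ 0.302.

E[X] = 945 · (1/5)^{5} = 189/625 ≈ 0.302.


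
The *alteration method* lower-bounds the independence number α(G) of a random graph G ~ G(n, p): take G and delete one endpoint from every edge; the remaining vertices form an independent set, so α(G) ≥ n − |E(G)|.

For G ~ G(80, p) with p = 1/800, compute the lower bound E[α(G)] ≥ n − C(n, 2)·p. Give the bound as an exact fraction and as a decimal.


E[|E(G)|] = C(80, 2)·p = 3160 · (1/800) = 79/20.
E[α(G)] ≥ n − E[|E(G)|] = 80 − 79/20 = 1521/20.
Numerically: ≈ 76.050.
(This is only a lower bound; the true E[α(G)] may be larger.)

E[α(G)] ≥ 1521/20 ≈ 76.050.


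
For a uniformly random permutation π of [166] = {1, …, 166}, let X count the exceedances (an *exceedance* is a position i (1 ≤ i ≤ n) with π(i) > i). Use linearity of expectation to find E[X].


Write X = Σ_{i=1}^{166} X_i, where X_i = 1_{π(i) > i}.
For each fixed i, π(i) is uniform over {1, …, 166} (marginal of a uniform permutation), so P[π(i) > i] = (n − i)/n. Summing: Σ_{i=1}^{166} (n − i)/n = (0 + 1 + … + 165)/166 = 166(166 − 1)/(2·166) = (166 − 1)/2.
Hence E[X] = Σ_{i=1}^{166} (166 − i)/166 = 165/2 ≈ 82.500000.

E[X] = 165/2 = 82.500000.


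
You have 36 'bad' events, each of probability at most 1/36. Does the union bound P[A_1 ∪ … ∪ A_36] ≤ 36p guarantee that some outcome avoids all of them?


Union bound: P[∪_{i=1}^{36} A_i] ≤ Σ_i P[A_i] ≤ 36·p = 36·(1/36) = 1.
Numerically: 1 ≈ 1.0000000.
Is 1 < 1? NO.
Since the bound 1 is ≥ 1, the union bound is uninformative here; it does NOT by itself certify existence.

36·p = 1 ≈ 1.0000000; existence NOT certified by the union bound.


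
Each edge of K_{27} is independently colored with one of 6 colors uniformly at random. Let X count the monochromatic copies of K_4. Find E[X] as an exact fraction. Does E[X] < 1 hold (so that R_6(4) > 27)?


E[X] = C(27, 4) · 6^{1 − 6} = 17550 · 6^{−5} = 17550/7776.
As a reduced fraction: E[X] = 325/144 ≈ 2.257.
Is E[X] < 1? NO.
Since E[X] ≥ 1, the first-moment bound is inconclusive at n = 27; it does NOT by itself certify R_6(4) > 27.

E[X] = 325/144 ≈ 2.257; E[X] ≥ 1; first-moment method inconclusive here.


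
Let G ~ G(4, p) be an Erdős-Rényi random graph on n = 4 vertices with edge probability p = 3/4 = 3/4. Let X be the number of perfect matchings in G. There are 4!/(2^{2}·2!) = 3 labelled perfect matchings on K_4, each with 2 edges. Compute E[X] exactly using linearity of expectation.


K_4 has 4!/(2^{2}·2!) = 3 labelled perfect matchings.
For each such perfect matching H, let X_H = 1 if all 2 edges of H are present in G. Then P[X_H = 1] = p^{2} = (3/4)^{2} = 9/16.
Summing the indicators: E[X] = Σ_H E[X_H] = 3 · p^{2} = 3 · 9/16 = 27/16.
Numerically: E[X] ≈ 1.688.

E[X] = 3 · (3/4)^{2} = 27/16 ≈ 1.688.


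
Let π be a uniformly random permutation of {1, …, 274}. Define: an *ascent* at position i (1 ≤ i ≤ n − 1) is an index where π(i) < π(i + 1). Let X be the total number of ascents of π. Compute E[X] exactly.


Write X = Σ X_I over i = 1, …, 273, with X_I the indicator of one ascent.
There are 273 indicators.
For each fixed i, the pair (π(i), π(i+1)) is a uniformly random ordered pair of distinct values from {1, …, 274}; by symmetry P[π(i) < π(i+1)] = 1/2.
By linearity: E[X] = 273 · (1/2) = (274 − 1) · (1/2) = 273/2 ≈ 136.50000.

E[X] = 273/2 = 136.50000.


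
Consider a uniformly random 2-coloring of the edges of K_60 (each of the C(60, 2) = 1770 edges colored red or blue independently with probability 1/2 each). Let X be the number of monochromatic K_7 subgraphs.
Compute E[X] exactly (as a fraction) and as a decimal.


Let X = Σ_S X_S over the C(60, 7) = 386206920 subsets S of size 7, where X_S = 1 if the K_7 on S is monochromatic.
For a fixed S, the K_7 on S has C(7, 2) = 21 edges. P[all 21 edges red] = (1/2)^21, and likewise for blue, so P[monochromatic] = 2·(1/2)^21 = 2^{1 − 21} = 1/1048576.
Summing: E[X] = C(60, 7) · 2^{1 − 21} = 386206920 · 1/1048576 = 48275865/131072.
Numerically: E[X] ≈ 368.31562.

E[X] = C(60,7)·2^(1−C(7,2)) = 48275865/131072 ≈ 368.31562.


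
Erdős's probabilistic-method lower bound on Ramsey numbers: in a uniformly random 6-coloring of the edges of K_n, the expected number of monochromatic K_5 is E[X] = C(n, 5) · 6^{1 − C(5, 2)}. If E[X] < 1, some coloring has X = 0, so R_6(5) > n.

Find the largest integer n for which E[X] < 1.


We need C(n, 5) · 6^{1 − 10} < 1, i.e. C(n, 5) < 6^{10 − 1} = 10077696.
Check values of n near the boundary:
  n = 62: C(62, 5) = 6471002; 6471002 < 10077696? YES
  n = 63: C(63, 5) = 7028847; 7028847 < 10077696? YES
  n = 64: C(64, 5) = 7624512; 7624512 < 10077696? YES
  n = 65: C(65, 5) = 8259888; 8259888 < 10077696? YES
  n = 66: C(66, 5) = 8936928; 8936928 < 10077696? YES
  n = 67: C(67, 5) = 9657648; 9657648 < 10077696? YES
  n = 68: C(68, 5) = 10424128; 10424128 < 10077696? NO
  n = 69: C(69, 5) = 11238513; 11238513 < 10077696? NO
  n = 70: C(70, 5) = 12103014; 12103014 < 10077696? NO
The largest n with C(n, 5) < 10077696 is n = 67 (where E[X] = 67067/69984 ≈ 0.958). Hence R_6(5) > 67, i.e. R_6(5) ≥ 68.

Largest n = 67; hence R_6(5) > 67.


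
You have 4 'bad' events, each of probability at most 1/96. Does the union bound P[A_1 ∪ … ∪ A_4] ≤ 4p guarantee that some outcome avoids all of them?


Union bound: P[∪_{i=1}^{4} A_i] ≤ Σ_i P[A_i] ≤ 4·p = 4·(1/96) = 1/24.
Numerically: 1/24 ≈ 0.042.
Is 1/24 < 1? YES.
Since P[∪ A_i] ≤ 1/24 < 1, the complement has P[∩ A_i^c] ≥ 1 − 1/24 = 23/24 > 0, so some outcome avoids every A_i.

4·p = 1/24 ≈ 0.042; existence CERTIFIED by the union bound.


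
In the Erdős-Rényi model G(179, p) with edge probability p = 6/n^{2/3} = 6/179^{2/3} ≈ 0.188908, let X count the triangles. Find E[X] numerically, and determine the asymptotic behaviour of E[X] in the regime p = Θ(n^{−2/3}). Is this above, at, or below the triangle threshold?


Number of potential triangles: C(179, 3) = 939929.
Each occurs with probability p³ ≈ (0.188908)³ ≈ 6.74136263e-03.
By linearity: E[X] = C(179, 3)·p³ ≈ 939929 · 6.74136263e-03 ≈ 6336.402235.
Since α = 2/3 < 1, p = c/n^{2/3} ≫ 1/n is above the triangle threshold p ~ 1/n. Asymptotically E[X] ~ (c³/6)·n^{3(1−α)} = (6³/6)·n^{1} → ∞; triangles are abundant w.h.p.

E[X] ≈ 6336.402235; in regime p = Θ(1/n^{2/3}) E[X] diverges (above the triangle threshold p ~ 1/n).


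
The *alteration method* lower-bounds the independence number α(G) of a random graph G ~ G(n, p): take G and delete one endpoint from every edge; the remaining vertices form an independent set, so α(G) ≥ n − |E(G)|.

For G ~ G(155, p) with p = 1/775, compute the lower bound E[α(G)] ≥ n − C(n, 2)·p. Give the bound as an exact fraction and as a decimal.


E[|E(G)|] = C(155, 2)·p = 11935 · (1/775) = 77/5.
E[α(G)] ≥ n − E[|E(G)|] = 155 − 77/5 = 698/5.
Numerically: ≈ 139.6000.
(This is only a lower bound; the true E[α(G)] may be larger.)

E[α(G)] ≥ 698/5 ≈ 139.6000.


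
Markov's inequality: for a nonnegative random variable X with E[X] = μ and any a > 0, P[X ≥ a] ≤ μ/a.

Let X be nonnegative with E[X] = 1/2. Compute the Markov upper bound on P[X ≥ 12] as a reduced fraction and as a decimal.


μ = E[X] = 1/2, a = 12.
Markov: P[X ≥ 12] ≤ μ/a = (1/2)/12 = 1/24.
Numerically: ≈ 0.042.
(Since a = 12 > μ = 0.500, the bound 1/24 is < 1 and informative.)

P[X ≥ 12] ≤ 1/24 ≈ 0.042.


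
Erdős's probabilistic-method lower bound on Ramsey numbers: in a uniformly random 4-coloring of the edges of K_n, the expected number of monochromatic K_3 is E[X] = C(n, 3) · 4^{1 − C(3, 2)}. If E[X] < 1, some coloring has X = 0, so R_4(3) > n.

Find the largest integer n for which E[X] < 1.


We need C(n, 3) · 4^{1 − 3} < 1, i.e. C(n, 3) < 4^{3 − 1} = 16.
Check values of n near the boundary:
  n = 3: C(3, 3) = 1; 1 < 16? YES
  n = 4: C(4, 3) = 4; 4 < 16? YES
  n = 5: C(5, 3) = 10; 10 < 16? YES
  n = 6: C(6, 3) = 20; 20 < 16? NO
The largest n with C(n, 3) < 16 is n = 5 (where E[X] = 5/8 ≈ 0.625). Hence R_4(3) > 5, i.e. R_4(3) ≥ 6.

Largest n = 5; hence R_4(3) > 5.


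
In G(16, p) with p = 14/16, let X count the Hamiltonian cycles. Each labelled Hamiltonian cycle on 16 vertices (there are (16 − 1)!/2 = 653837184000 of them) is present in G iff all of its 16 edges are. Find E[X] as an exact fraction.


K_16 has (16 − 1)!/2 = 653837184000 labelled Hamiltonian cycles.
For each such Hamiltonian cycle H, let X_H = 1 if all 16 edges of H are present in G. Then P[X_H = 1] = p^{16} = (7/8)^{16} = 33232930569601/281474976710656.
Summing the indicators: E[X] = Σ_H E[X_H] = 653837184000 · p^{16} = 653837184000 · 33232930569601/281474976710656 = 21219654042671322112875/274877906944.
Numerically: E[X] ≈ 7.7197e+10.

E[X] = 653837184000 · (7/8)^{16} = 21219654042671322112875/274877906944 ≈ 7.7197e+10.


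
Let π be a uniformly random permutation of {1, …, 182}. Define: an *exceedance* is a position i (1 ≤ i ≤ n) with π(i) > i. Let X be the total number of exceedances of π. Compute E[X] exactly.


Write X = Σ_{i=1}^{182} X_i, where X_i = 1_{π(i) > i}.
For each fixed i, π(i) is uniform over {1, …, 182} (marginal of a uniform permutation), so P[π(i) > i] = (n − i)/n. Summing: Σ_{i=1}^{182} (n − i)/n = (0 + 1 + … + 181)/182 = 182(182 − 1)/(2·182) = (182 − 1)/2.
Hence E[X] = Σ_{i=1}^{182} (182 − i)/182 = 181/2 ≈ 90.500000.

E[X] = 181/2 = 90.500000.


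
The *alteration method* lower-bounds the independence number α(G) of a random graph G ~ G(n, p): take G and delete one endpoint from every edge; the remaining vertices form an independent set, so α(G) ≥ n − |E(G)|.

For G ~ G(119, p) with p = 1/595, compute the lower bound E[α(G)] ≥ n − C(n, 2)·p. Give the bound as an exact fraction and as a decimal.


E[|E(G)|] = C(119, 2)·p = 7021 · (1/595) = 59/5.
E[α(G)] ≥ n − E[|E(G)|] = 119 − 59/5 = 536/5.
Numerically: ≈ 107.200000.
(This is only a lower bound; the true E[α(G)] may be larger.)

E[α(G)] ≥ 536/5 ≈ 107.200000.


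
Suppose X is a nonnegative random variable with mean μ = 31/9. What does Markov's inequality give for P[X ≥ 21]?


μ = E[X] = 31/9, a = 21.
Markov: P[X ≥ 21] ≤ μ/a = (31/9)/21 = 31/189.
Numerically: ≈ 0.1640.
(Since a = 21 > μ = 3.4444, the bound 31/189 is < 1 and informative.)

P[X ≥ 21] ≤ 31/189 ≈ 0.1640.


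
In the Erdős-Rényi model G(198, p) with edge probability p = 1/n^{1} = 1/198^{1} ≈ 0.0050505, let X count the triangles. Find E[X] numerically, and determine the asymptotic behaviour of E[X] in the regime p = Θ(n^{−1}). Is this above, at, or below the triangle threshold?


Number of potential triangles: C(198, 3) = 1274196.
Each occurs with probability p³ ≈ (0.0050505)³ ≈ 1.2882627e-07.
By linearity: E[X] = C(198, 3)·p³ ≈ 1274196 · 1.2882627e-07 ≈ 0.16415.
Here α = 1, so p = 1/n is exactly at the triangle threshold p ~ 1/n. Asymptotically E[X] → c³/6 = 1³/6 = 1/6 ≈ 0.16667, a bounded constant. In this regime the triangle count is asymptotically Poisson(c³/6).

E[X] ≈ 0.16415; in regime p = Θ(1/n^{1}) E[X] stays bounded (at the triangle threshold p ~ 1/n).


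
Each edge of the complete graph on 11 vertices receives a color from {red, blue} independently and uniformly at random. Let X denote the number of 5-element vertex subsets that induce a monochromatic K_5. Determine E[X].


Let X = Σ_S X_S over the C(11, 5) = 462 subsets S of size 5, where X_S = 1 if the K_5 on S is monochromatic.
For a fixed S, the K_5 on S has C(5, 2) = 10 edges. P[all 10 edges red] = (1/2)^10, and likewise for blue, so P[monochromatic] = 2·(1/2)^10 = 2^{1 − 10} = 1/512.
By linearity: E[X] = C(11, 5) · 2^{1 − 10} = 462 · 1/512 = 231/256.
Numerically: E[X] ≈ 0.902344.

E[X] = C(11,5)·2^(1−C(5,2)) = 231/256 ≈ 0.902344.


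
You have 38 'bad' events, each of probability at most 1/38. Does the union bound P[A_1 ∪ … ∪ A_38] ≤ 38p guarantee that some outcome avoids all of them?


Union bound: P[∪_{i=1}^{38} A_i] ≤ Σ_i P[A_i] ≤ 38·p = 38·(1/38) = 1.
Numerically: 1 ≈ 1.000000.
Is 1 < 1? NO.
Since the bound 1 is ≥ 1, the union bound is uninformative here; it does NOT by itself certify existence.

38·p = 1 ≈ 1.000000; existence NOT certified by the union bound.


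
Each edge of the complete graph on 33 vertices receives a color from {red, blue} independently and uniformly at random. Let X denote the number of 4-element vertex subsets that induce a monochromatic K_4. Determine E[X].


Let X = Σ_S X_S over the C(33, 4) = 40920 subsets S of size 4, where X_S = 1 if the K_4 on S is monochromatic.
For a fixed S, the K_4 on S has C(4, 2) = 6 edges. P[all 6 edges red] = (1/2)^6, and likewise for blue, so P[monochromatic] = 2·(1/2)^6 = 2^{1 − 6} = 1/32.
Summing: E[X] = C(33, 4) · 2^{1 − 6} = 40920 · 1/32 = 5115/4.
Numerically: E[X] ≈ 1278.750000.

E[X] = C(33,4)·2^(1−C(4,2)) = 5115/4 ≈ 1278.750000.


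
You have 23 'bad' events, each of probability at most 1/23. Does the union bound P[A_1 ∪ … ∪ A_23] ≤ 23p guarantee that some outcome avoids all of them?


Union bound: P[∪_{i=1}^{23} A_i] ≤ Σ_i P[A_i] ≤ 23·p = 23·(1/23) = 1.
Numerically: 1 ≈ 1.000.
Is 1 < 1? NO.
Since the bound 1 is ≥ 1, the union bound is uninformative here; it does NOT by itself certify existence.

23·p = 1 ≈ 1.000; existence NOT certified by the union bound.


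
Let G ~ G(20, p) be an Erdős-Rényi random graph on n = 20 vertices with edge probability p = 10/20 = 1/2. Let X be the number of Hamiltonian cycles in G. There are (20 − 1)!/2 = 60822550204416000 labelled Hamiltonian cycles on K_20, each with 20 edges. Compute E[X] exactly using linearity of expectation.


K_20 has (20 − 1)!/2 = 60822550204416000 labelled Hamiltonian cycles.
For each such Hamiltonian cycle H, let X_H = 1 if all 20 edges of H are present in G. Then P[X_H = 1] = p^{20} = (1/2)^{20} = 1/1048576.
By linearity of expectation: E[X] = Σ_H E[X_H] = 60822550204416000 · p^{20} = 60822550204416000 · 1/1048576 = 1856156927625/32.
Numerically: E[X] ≈ 5.8e+10.

E[X] = 60822550204416000 · (1/2)^{20} = 1856156927625/32 ≈ 5.8e+10.


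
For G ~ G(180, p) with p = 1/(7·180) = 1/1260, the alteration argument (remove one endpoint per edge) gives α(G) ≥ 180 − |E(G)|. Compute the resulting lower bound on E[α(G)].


E[|E(G)|] = C(180, 2)·p = 16110 · (1/1260) = 179/14.
E[α(G)] ≥ n − E[|E(G)|] = 180 − 179/14 = 2341/14.
Numerically: ≈ 167.21429.
(This is only a lower bound; the true E[α(G)] may be larger.)

E[α(G)] ≥ 2341/14 ≈ 167.21429.


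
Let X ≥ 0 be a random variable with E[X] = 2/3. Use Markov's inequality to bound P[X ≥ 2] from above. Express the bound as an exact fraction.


μ = E[X] = 2/3, a = 2.
Markov: P[X ≥ 2] ≤ μ/a = (2/3)/2 = 1/3.
Numerically: ≈ 0.333.
(Since a = 2 > μ = 0.667, the bound 1/3 is < 1 and informative.)

P[X ≥ 2] ≤ 1/3 ≈ 0.333.


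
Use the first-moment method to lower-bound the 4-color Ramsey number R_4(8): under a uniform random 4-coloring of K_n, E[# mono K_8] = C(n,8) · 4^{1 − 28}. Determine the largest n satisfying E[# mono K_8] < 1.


We need C(n, 8) · 4^{1 − 28} < 1, i.e. C(n, 8) < 4^{28 − 1} = 18014398509481984.
Check values of n near the boundary:
  n = 404: C(404, 8) = 16415071523485570; 16415071523485570 < 18014398509481984? YES
  n = 405: C(405, 8) = 16745853821188050; 16745853821188050 < 18014398509481984? YES
  n = 406: C(406, 8) = 17082453897995850; 17082453897995850 < 18014398509481984? YES
  n = 407: C(407, 8) = 17424959239309050; 17424959239309050 < 18014398509481984? YES
  n = 408: C(408, 8) = 17773458424095231; 17773458424095231 < 18014398509481984? YES
  n = 409: C(409, 8) = 18128041135797879; 18128041135797879 < 18014398509481984? NO
The largest n with C(n, 8) < 18014398509481984 is n = 408 (where E[X] = 17773458424095231/18014398509481984 ≈ 0.986625). Hence R_4(8) > 408, i.e. R_4(8) ≥ 409.

Largest n = 408; hence R_4(8) > 408.


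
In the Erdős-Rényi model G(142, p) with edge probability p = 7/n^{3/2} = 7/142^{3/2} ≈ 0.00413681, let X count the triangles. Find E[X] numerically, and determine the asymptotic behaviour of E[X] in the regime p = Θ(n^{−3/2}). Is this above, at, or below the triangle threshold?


Number of potential triangles: C(142, 3) = 467180.
Each occurs with probability p³ ≈ (0.00413681)³ ≈ 7.07940194e-08.
By linearity: E[X] = C(142, 3)·p³ ≈ 467180 · 7.07940194e-08 ≈ 0.033074.
Since α = 3/2 > 1, p = c/n^{3/2} = o(1/n) is below the triangle threshold p ~ 1/n. Asymptotically E[X] ~ (c³/6)·n^{3(1−α)} = (7³/6)·n^{-1.5} → 0, so by Markov's inequality G has no triangles w.h.p.

E[X] ≈ 0.033074; in regime p = Θ(1/n^{3/2}) E[X] tends to 0 (below the triangle threshold p ~ 1/n).


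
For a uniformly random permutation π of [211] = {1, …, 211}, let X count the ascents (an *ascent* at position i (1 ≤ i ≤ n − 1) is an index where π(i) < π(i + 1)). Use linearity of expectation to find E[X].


Write X = Σ X_I over i = 1, …, 210, with X_I the indicator of one ascent.
There are 210 indicators.
For each fixed i, the pair (π(i), π(i+1)) is a uniformly random ordered pair of distinct values from {1, …, 211}; by symmetry P[π(i) < π(i+1)] = 1/2.
By linearity: E[X] = 210 · (1/2) = (211 − 1) · (1/2) = 105 ≈ 105.000.

E[X] = 105 = 105.000.


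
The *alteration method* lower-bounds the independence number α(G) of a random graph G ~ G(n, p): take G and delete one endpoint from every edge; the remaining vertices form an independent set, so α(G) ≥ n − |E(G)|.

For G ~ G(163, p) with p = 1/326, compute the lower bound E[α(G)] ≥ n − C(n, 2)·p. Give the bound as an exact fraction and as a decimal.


E[|E(G)|] = C(163, 2)·p = 13203 · (1/326) = 81/2.
E[α(G)] ≥ n − E[|E(G)|] = 163 − 81/2 = 245/2.
Numerically: ≈ 122.5000.
(This is only a lower bound; the true E[α(G)] may be larger.)

E[α(G)] ≥ 245/2 ≈ 122.5000.


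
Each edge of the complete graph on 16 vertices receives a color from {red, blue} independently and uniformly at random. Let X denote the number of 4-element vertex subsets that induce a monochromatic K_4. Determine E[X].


Let X = Σ_S X_S over the C(16, 4) = 1820 subsets S of size 4, where X_S = 1 if the K_4 on S is monochromatic.
For a fixed S, the K_4 on S has C(4, 2) = 6 edges. P[all 6 edges red] = (1/2)^6, and likewise for blue, so P[monochromatic] = 2·(1/2)^6 = 2^{1 − 6} = 1/32.
By linearity: E[X] = C(16, 4) · 2^{1 − 6} = 1820 · 1/32 = 455/8.
Numerically: E[X] ≈ 56.875000.

E[X] = C(16,4)·2^(1−C(4,2)) = 455/8 ≈ 56.875000.


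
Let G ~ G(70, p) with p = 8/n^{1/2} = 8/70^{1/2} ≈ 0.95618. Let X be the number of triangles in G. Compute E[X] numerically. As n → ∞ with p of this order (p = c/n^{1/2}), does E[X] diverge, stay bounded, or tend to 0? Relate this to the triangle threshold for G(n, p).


Number of potential triangles: C(70, 3) = 54740.
Each occurs with probability p³ ≈ (0.95618)³ ≈ 8.7422435e-01.
By linearity: E[X] = C(70, 3)·p³ ≈ 54740 · 8.7422435e-01 ≈ 47855.04115.
Since α = 1/2 < 1, p = c/n^{1/2} ≫ 1/n is above the triangle threshold p ~ 1/n. Asymptotically E[X] ~ (c³/6)·n^{3(1−α)} = (8³/6)·n^{1.5} → ∞; triangles are abundant w.h.p.

E[X] ≈ 47855.04115; in regime p = Θ(1/n^{1/2}) E[X] diverges (above the triangle threshold p ~ 1/n).


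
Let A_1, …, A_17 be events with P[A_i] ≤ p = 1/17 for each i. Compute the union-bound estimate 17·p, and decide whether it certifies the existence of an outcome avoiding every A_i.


Union bound: P[∪_{i=1}^{17} A_i] ≤ Σ_i P[A_i] ≤ 17·p = 17·(1/17) = 1.
Numerically: 1 ≈ 1.000.
Is 1 < 1? NO.
Since the bound 1 is ≥ 1, the union bound is uninformative here; it does NOT by itself certify existence.

17·p = 1 ≈ 1.000; existence NOT certified by the union bound.


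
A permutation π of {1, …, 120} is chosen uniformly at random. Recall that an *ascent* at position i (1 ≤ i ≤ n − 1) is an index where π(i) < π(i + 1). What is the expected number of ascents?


Write X = Σ X_I over i = 1, …, 119, with X_I the indicator of one ascent.
There are 119 indicators.
For each fixed i, the pair (π(i), π(i+1)) is a uniformly random ordered pair of distinct values from {1, …, 120}; by symmetry P[π(i) < π(i+1)] = 1/2.
By linearity: E[X] = 119 · (1/2) = (120 − 1) · (1/2) = 119/2 ≈ 59.500.

E[X] = 119/2 = 59.500.


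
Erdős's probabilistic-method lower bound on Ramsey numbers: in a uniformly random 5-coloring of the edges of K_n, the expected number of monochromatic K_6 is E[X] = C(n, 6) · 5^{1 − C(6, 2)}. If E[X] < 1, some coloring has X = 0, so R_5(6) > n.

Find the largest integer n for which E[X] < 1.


We need C(n, 6) · 5^{1 − 15} < 1, i.e. C(n, 6) < 5^{15 − 1} = 6103515625.
Check values of n near the boundary:
  n = 129: C(129, 6) = 5688177600; 5688177600 < 6103515625? YES
  n = 130: C(130, 6) = 5963412000; 5963412000 < 6103515625? YES
  n = 131: C(131, 6) = 6249655776; 6249655776 < 6103515625? NO
The largest n with C(n, 6) < 6103515625 is n = 130 (where E[X] = 47707296/48828125 ≈ 0.97705). Hence R_5(6) > 130, i.e. R_5(6) ≥ 131.

Largest n = 130; hence R_5(6) > 130.


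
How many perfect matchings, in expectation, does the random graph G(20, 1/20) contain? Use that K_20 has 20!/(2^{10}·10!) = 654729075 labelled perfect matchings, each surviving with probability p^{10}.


K_20 has 20!/(2^{10}·10!) = 654729075 labelled perfect matchings.
For each such perfect matching H, let X_H = 1 if all 10 edges of H are present in G. Then P[X_H = 1] = p^{10} = (1/20)^{10} = 1/10240000000000.
By linearity: E[X] = Σ_H E[X_H] = 654729075 · p^{10} = 654729075 · 1/10240000000000 = 26189163/409600000000.
Numerically: E[X] ≈ 6.394e-05.

E[X] = 654729075 · (1/20)^{10} = 26189163/409600000000 ≈ 6.394e-05.


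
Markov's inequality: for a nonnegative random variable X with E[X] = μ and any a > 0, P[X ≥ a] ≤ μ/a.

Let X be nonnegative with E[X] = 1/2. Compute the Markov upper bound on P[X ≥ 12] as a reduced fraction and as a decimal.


μ = E[X] = 1/2, a = 12.
Markov: P[X ≥ 12] ≤ μ/a = (1/2)/12 = 1/24.
Numerically: ≈ 0.04167.
(Since a = 12 > μ = 0.50000, the bound 1/24 is < 1 and informative.)

P[X ≥ 12] ≤ 1/24 ≈ 0.04167.


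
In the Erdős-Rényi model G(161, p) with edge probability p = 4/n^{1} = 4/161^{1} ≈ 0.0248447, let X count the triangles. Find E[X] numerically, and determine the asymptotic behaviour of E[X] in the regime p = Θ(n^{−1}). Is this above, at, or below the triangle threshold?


Number of potential triangles: C(161, 3) = 682640.
Each occurs with probability p³ ≈ (0.0248447)³ ≈ 1.53356556e-05.
By linearity: E[X] = C(161, 3)·p³ ≈ 682640 · 1.53356556e-05 ≈ 10.468732.
Here α = 1, so p = 4/n is exactly at the triangle threshold p ~ 1/n. Asymptotically E[X] → c³/6 = 4³/6 = 32/3 ≈ 10.666667, a bounded constant. In this regime the triangle count is asymptotically Poisson(c³/6).

E[X] ≈ 10.468732; in regime p = Θ(1/n^{1}) E[X] stays bounded (at the triangle threshold p ~ 1/n).


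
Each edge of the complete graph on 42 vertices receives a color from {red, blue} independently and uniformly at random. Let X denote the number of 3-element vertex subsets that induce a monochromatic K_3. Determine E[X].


Let X = Σ_S X_S over the C(42, 3) = 11480 subsets S of size 3, where X_S = 1 if the K_3 on S is monochromatic.
For a fixed S, the K_3 on S has C(3, 2) = 3 edges. P[all 3 edges red] = (1/2)^3, and likewise for blue, so P[monochromatic] = 2·(1/2)^3 = 2^{1 − 3} = 1/4.
By linearity: E[X] = C(42, 3) · 2^{1 − 3} = 11480 · 1/4 = 2870.
Numerically: E[X] ≈ 2870.000.

E[X] = C(42,3)·2^(1−C(3,2)) = 2870 ≈ 2870.000.


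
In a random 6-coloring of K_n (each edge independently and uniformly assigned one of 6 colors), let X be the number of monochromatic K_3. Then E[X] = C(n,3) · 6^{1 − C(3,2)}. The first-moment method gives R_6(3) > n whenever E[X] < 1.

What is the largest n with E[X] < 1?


We need C(n, 3) · 6^{1 − 3} < 1, i.e. C(n, 3) < 6^{3 − 1} = 36.
Check values of n near the boundary:
  n = 6: C(6, 3) = 20; 20 < 36? YES
  n = 7: C(7, 3) = 35; 35 < 36? YES
  n = 8: C(8, 3) = 56; 56 < 36? NO
The largest n with C(n, 3) < 36 is n = 7 (where E[X] = 35/36 ≈ 0.972). Hence R_6(3) > 7, i.e. R_6(3) ≥ 8.

Largest n = 7; hence R_6(3) > 7.


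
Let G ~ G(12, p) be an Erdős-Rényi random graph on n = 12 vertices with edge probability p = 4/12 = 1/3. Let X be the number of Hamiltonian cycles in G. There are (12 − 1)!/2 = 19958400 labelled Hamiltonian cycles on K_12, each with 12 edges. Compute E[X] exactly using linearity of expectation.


K_12 has (12 − 1)!/2 = 19958400 labelled Hamiltonian cycles.
For each such Hamiltonian cycle H, let X_H = 1 if all 12 edges of H are present in G. Then P[X_H = 1] = p^{12} = (1/3)^{12} = 1/531441.
By linearity: E[X] = Σ_H E[X_H] = 19958400 · p^{12} = 19958400 · 1/531441 = 246400/6561.
Numerically: E[X] ≈ 37.5553.

E[X] = 19958400 · (1/3)^{12} = 246400/6561 ≈ 37.5553.


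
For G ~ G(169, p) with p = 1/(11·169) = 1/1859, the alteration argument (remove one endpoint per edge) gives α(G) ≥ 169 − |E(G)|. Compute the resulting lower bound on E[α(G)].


E[|E(G)|] = C(169, 2)·p = 14196 · (1/1859) = 84/11.
E[α(G)] ≥ n − E[|E(G)|] = 169 − 84/11 = 1775/11.
Numerically: ≈ 161.363636.
(This is only a lower bound; the true E[α(G)] may be larger.)

E[α(G)] ≥ 1775/11 ≈ 161.363636.


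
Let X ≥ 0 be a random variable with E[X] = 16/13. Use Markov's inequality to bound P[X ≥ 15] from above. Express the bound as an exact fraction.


μ = E[X] = 16/13, a = 15.
Markov: P[X ≥ 15] ≤ μ/a = (16/13)/15 = 16/195.
Numerically: ≈ 0.082.
(Since a = 15 > μ = 1.231, the bound 16/195 is < 1 and informative.)

P[X ≥ 15] ≤ 16/195 ≈ 0.082.


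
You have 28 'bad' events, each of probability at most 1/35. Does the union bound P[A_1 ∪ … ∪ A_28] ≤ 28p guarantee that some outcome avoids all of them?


Union bound: P[∪_{i=1}^{28} A_i] ≤ Σ_i P[A_i] ≤ 28·p = 28·(1/35) = 4/5.
Numerically: 4/5 ≈ 0.8000.
Is 4/5 < 1? YES.
Since P[∪ A_i] ≤ 4/5 < 1, the complement has P[∩ A_i^c] ≥ 1 − 4/5 = 1/5 > 0, so some outcome avoids every A_i.

28·p = 4/5 ≈ 0.8000; existence CERTIFIED by the union bound.


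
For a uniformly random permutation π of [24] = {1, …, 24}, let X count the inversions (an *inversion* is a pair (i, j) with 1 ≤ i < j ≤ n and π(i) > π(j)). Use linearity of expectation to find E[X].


Write X = Σ X_I over the C(24, 2) = 276 pairs i < j, with X_I the indicator of one inversion.
There are 276 indicators.
For each fixed pair i < j, the values π(i) and π(j) are two distinct elements of {1, …, 24} in uniformly random order; by symmetry P[π(i) > π(j)] = 1/2.
By linearity: E[X] = 276 · (1/2) = C(24, 2) · (1/2) = 276/2 = 138 ≈ 138.00000.

E[X] = 138 = 138.00000.


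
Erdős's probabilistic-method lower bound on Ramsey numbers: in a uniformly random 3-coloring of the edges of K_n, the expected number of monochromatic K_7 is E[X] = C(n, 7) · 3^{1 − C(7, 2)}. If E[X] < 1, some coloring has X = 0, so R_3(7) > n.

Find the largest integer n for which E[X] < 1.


We need C(n, 7) · 3^{1 − 21} < 1, i.e. C(n, 7) < 3^{21 − 1} = 3486784401.
Check values of n near the boundary:
  n = 80: C(80, 7) = 3176716400; 3176716400 < 3486784401? YES
  n = 81: C(81, 7) = 3477216600; 3477216600 < 3486784401? YES
  n = 82: C(82, 7) = 3801756816; 3801756816 < 3486784401? NO
  n = 83: C(83, 7) = 4151918628; 4151918628 < 3486784401? NO
  n = 84: C(84, 7) = 4529365776; 4529365776 < 3486784401? NO
The largest n with C(n, 7) < 3486784401 is n = 81 (where E[X] = 42928600/43046721 ≈ 0.997). Hence R_3(7) > 81, i.e. R_3(7) ≥ 82.

Largest n = 81; hence R_3(7) > 81.


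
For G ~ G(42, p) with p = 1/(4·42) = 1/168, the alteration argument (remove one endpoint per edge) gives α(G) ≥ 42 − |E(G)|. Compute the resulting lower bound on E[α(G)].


E[|E(G)|] = C(42, 2)·p = 861 · (1/168) = 41/8.
E[α(G)] ≥ n − E[|E(G)|] = 42 − 41/8 = 295/8.
Numerically: ≈ 36.8750.
(This is only a lower bound; the true E[α(G)] may be larger.)

E[α(G)] ≥ 295/8 ≈ 36.8750.


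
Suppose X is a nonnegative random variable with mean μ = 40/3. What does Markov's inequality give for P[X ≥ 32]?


μ = E[X] = 40/3, a = 32.
Markov: P[X ≥ 32] ≤ μ/a = (40/3)/32 = 5/12.
Numerically: ≈ 0.417.
(Since a = 32 > μ = 13.333, the bound 5/12 is < 1 and informative.)

P[X ≥ 32] ≤ 5/12 ≈ 0.417.


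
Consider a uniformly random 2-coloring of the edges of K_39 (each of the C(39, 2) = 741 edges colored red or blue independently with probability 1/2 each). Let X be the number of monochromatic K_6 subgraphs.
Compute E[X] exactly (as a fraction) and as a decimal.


Let X = Σ_S X_S over the C(39, 6) = 3262623 subsets S of size 6, where X_S = 1 if the K_6 on S is monochromatic.
For a fixed S, the K_6 on S has C(6, 2) = 15 edges. P[all 15 edges red] = (1/2)^15, and likewise for blue, so P[monochromatic] = 2·(1/2)^15 = 2^{1 − 15} = 1/16384.
Summing: E[X] = C(39, 6) · 2^{1 − 15} = 3262623 · 1/16384 = 3262623/16384.
Numerically: E[X] ≈ 199.135.

E[X] = C(39,6)·2^(1−C(6,2)) = 3262623/16384 ≈ 199.135.


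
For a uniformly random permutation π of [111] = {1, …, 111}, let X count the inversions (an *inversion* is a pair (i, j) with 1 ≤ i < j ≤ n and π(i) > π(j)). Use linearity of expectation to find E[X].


Write X = Σ X_I over the C(111, 2) = 6105 pairs i < j, with X_I the indicator of one inversion.
There are 6105 indicators.
For each fixed pair i < j, the values π(i) and π(j) are two distinct elements of {1, …, 111} in uniformly random order; by symmetry P[π(i) > π(j)] = 1/2.
By linearity: E[X] = 6105 · (1/2) = C(111, 2) · (1/2) = 6105/2 = 6105/2 ≈ 3052.50000.

E[X] = 6105/2 = 3052.50000.


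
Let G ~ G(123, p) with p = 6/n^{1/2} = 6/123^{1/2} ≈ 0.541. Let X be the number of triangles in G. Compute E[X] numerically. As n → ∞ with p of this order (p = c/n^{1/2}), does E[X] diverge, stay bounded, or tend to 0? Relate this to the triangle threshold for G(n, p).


Number of potential triangles: C(123, 3) = 302621.
Each occurs with probability p³ ≈ (0.541)³ ≈ 1.583420e-01.
By linearity: E[X] = C(123, 3)·p³ ≈ 302621 · 1.583420e-01 ≈ 47917.6097.
Since α = 1/2 < 1, p = c/n^{1/2} ≫ 1/n is above the triangle threshold p ~ 1/n. Asymptotically E[X] ~ (c³/6)·n^{3(1−α)} = (6³/6)·n^{1.5} → ∞; triangles are abundant w.h.p.

E[X] ≈ 47917.6097; in regime p = Θ(1/n^{1/2}) E[X] diverges (above the triangle threshold p ~ 1/n).


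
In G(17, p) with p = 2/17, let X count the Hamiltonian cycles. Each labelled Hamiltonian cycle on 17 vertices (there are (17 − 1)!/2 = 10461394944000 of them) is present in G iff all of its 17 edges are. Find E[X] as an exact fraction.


K_17 has (17 − 1)!/2 = 10461394944000 labelled Hamiltonian cycles.
For each such Hamiltonian cycle H, let X_H = 1 if all 17 edges of H are present in G. Then P[X_H = 1] = p^{17} = (2/17)^{17} = 131072/827240261886336764177.
Summing the indicators: E[X] = Σ_H E[X_H] = 10461394944000 · p^{17} = 10461394944000 · 131072/827240261886336764177 = 1371195958099968000/827240261886336764177.
Numerically: E[X] ≈ 0.0016576.

E[X] = 10461394944000 · (2/17)^{17} = 1371195958099968000/827240261886336764177 ≈ 0.0016576.


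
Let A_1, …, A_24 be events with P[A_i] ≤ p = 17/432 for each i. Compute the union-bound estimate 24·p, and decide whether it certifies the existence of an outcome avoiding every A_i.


Union bound: P[∪_{i=1}^{24} A_i] ≤ Σ_i P[A_i] ≤ 24·p = 24·(17/432) = 17/18.
Numerically: 17/18 ≈ 0.944.
Is 17/18 < 1? YES.
Since P[∪ A_i] ≤ 17/18 < 1, the complement has P[∩ A_i^c] ≥ 1 − 17/18 = 1/18 > 0, so some outcome avoids every A_i.

24·p = 17/18 ≈ 0.944; existence CERTIFIED by the union bound.


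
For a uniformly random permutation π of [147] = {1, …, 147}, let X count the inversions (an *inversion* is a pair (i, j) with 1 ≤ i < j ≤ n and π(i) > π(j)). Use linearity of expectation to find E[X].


Write X = Σ X_I over the C(147, 2) = 10731 pairs i < j, with X_I the indicator of one inversion.
There are 10731 indicators.
For each fixed pair i < j, the values π(i) and π(j) are two distinct elements of {1, …, 147} in uniformly random order; by symmetry P[π(i) > π(j)] = 1/2.
By linearity: E[X] = 10731 · (1/2) = C(147, 2) · (1/2) = 10731/2 = 10731/2 ≈ 5365.500000.

E[X] = 10731/2 = 5365.500000.
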